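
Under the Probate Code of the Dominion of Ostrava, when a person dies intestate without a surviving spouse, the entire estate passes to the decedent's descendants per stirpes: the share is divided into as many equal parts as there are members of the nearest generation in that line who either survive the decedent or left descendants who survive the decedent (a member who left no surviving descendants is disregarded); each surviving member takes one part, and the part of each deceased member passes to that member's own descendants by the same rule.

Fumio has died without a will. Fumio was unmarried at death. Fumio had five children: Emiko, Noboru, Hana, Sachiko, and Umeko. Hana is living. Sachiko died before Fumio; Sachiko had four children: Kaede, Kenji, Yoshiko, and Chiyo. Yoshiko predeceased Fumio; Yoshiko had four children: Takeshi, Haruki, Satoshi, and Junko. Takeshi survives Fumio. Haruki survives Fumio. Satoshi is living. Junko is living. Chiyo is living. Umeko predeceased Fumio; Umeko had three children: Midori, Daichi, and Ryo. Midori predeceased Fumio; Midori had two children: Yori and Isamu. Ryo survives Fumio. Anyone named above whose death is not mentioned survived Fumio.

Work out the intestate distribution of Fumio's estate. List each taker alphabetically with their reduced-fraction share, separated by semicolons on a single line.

There is no surviving spouse, so the entire estate passes to Fumio's descendants per stirpes.
The estate is divided into 5 equal shares of 1/5 among Emiko, Noboru, Hana, Sachiko, Umeko.
Emiko is living and takes 1/5.
Noboru is living and takes 1/5.
Hana is living and takes 1/5.
Sachiko predeceased; the 1/5 allotted to Sachiko's branch passes to Sachiko's issue by representation.
The 1/5 is divided into 4 equal shares of 1/20 among Kaede, Kenji, Yoshiko, Chiyo.
Kaede is living and takes 1/20.
Kenji is living and takes 1/20.
Yoshiko predeceased; the 1/20 allotted to Yoshiko's branch passes to Yoshiko's issue by representation.
The 1/20 is divided into 4 equal shares of 1/80 among Takeshi, Haruki, Satoshi, Junko.
Takeshi is living and takes 1/80.
Haruki is living and takes 1/80.
Satoshi is living and takes 1/80.
Junko is living and takes 1/80.
Chiyo is living and takes 1/20.
Umeko predeceased; the 1/5 allotted to Umeko's branch passes to Umeko's issue by representation.
The 1/5 is divided into 3 equal shares of 1/15 among Midori, Daichi, Ryo.
Midori predeceased; the 1/15 allotted to Midori's branch passes to Midori's issue by representation.
The 1/15 is divided into 2 equal shares of 1/30 among Yori, Isamu.
Yori is living and takes 1/30.
Isamu is living and takes 1/30.
Daichi is living and takes 1/15.
Ryo is living and takes 1/15.

Chiyo 1/20; Daichi 1/15; Emiko 1/5; Hana 1/5; Haruki 1/80; Isamu 1/30; Junko 1/80; Kaede 1/20; Kenji 1/20; Noboru 1/5; Ryo 1/15; Satoshi 1/80; Takeshi 1/80; Yori 1/30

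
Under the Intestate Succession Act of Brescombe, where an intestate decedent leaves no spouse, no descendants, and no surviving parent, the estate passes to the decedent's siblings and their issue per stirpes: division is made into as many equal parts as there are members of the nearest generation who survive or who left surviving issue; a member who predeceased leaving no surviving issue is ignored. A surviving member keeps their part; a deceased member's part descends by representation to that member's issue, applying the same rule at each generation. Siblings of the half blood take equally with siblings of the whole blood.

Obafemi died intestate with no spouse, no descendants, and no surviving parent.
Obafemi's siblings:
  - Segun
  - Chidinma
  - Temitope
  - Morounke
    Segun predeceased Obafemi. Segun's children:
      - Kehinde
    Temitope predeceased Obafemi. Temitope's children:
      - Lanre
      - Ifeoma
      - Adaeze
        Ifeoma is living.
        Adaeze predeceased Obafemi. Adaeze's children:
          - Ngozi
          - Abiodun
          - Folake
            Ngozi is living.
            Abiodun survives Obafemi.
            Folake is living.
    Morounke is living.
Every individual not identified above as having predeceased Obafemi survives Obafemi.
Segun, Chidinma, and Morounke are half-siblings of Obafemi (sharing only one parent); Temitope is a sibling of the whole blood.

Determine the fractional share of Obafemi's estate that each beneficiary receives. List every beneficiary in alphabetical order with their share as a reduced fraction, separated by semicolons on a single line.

No spouse, descendants, or parent survives, so the estate passes to Obafemi's siblings per stirpes.
Half-blood and whole-blood siblings take equally under the stated rule.
The estate is divided into 4 equal shares of 1/4 among Segun, Chidinma, Temitope, Morounke.
Segun predeceased; the 1/4 allotted to Segun's branch passes to Segun's issue by representation.
Kehinde is the sole taker at this level and receives the full 1/4.
Chidinma is living and takes 1/4.
Temitope predeceased; the 1/4 allotted to Temitope's branch passes to Temitope's issue by representation.
The 1/4 is divided into 3 equal shares of 1/12 among Lanre, Ifeoma, Adaeze.
Lanre is living and takes 1/12.
Ifeoma is living and takes 1/12.
Adaeze predeceased; the 1/12 allotted to Adaeze's branch passes to Adaeze's issue by representation.
The 1/12 is divided into 3 equal shares of 1/36 among Ngozi, Abiodun, Folake.
Ngozi is living and takes 1/36.
Abiodun is living and takes 1/36.
Folake is living and takes 1/36.
Morounke is living and takes 1/4.

Abiodun 1/36; Chidinma 1/4; Folake 1/36; Ifeoma 1/12; Kehinde 1/4; Lanre 1/12; Morounke 1/4; Ngozi 1/36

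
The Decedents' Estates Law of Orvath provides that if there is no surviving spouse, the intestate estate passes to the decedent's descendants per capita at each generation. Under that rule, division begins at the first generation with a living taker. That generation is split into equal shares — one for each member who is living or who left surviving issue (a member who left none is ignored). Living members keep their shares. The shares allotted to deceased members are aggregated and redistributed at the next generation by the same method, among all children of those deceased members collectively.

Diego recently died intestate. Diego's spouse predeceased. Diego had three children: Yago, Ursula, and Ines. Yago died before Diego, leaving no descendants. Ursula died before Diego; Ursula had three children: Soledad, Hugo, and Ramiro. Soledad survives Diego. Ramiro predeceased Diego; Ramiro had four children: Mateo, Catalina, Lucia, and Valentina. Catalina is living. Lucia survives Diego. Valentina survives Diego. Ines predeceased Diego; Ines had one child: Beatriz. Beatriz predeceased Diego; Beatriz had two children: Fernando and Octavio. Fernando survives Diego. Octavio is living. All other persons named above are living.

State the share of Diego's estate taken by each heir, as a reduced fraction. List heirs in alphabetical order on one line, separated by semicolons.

There is no surviving spouse, so the entire estate passes to Diego's descendants per capita at each generation.
No one at generation 1 (Ursula, Ines) is living; moving to the next generation.
At generation 2 (Soledad, Hugo, Ramiro, Beatriz) there are 4 shares of (1)/4 = 1/4 each.
Living: Soledad and Hugo — each takes 1/4.
Deceased: Ramiro and Beatriz. Their combined 1/2 is pooled and carried to generation 3.
At generation 3 (Mateo, Catalina, Lucia, Valentina, Fernando, Octavio) there are 6 shares of (1/2)/6 = 1/12 each.
Living: Mateo, Catalina, Lucia, Valentina, Fernando, and Octavio — each takes 1/12.

Catalina 1/12; Fernando 1/12; Hugo 1/4; Lucia 1/12; Mateo 1/12; Octavio 1/12; Soledad 1/4; Valentina 1/12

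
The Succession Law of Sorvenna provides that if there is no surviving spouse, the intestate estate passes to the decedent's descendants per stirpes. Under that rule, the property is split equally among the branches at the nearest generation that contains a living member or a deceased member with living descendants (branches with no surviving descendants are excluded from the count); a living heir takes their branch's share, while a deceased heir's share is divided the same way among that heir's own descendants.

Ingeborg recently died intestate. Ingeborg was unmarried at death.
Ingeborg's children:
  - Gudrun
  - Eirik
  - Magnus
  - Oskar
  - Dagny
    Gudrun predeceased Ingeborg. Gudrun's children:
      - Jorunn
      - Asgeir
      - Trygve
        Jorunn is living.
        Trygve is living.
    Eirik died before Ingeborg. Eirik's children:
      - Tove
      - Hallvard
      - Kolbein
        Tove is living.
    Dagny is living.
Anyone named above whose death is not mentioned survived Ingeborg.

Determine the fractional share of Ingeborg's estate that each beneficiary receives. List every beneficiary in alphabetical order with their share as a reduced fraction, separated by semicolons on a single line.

There is no surviving spouse, so the entire estate passes to Ingeborg's descendants per stirpes.
The estate is divided into 5 equal shares of 1/5 among Gudrun, Eirik, Magnus, Oskar, Dagny.
Gudrun predeceased; the 1/5 allotted to Gudrun's branch passes to Gudrun's issue by representation.
The 1/5 is divided into 3 equal shares of 1/15 among Jorunn, Asgeir, Trygve.
Jorunn is living and takes 1/15.
Asgeir is living and takes 1/15.
Trygve is living and takes 1/15.
Eirik predeceased; the 1/5 allotted to Eirik's branch passes to Eirik's issue by representation.
The 1/5 is divided into 3 equal shares of 1/15 among Tove, Hallvard, Kolbein.
Tove is living and takes 1/15.
Hallvard is living and takes 1/15.
Kolbein is living and takes 1/15.
Magnus is living and takes 1/5.
Oskar is living and takes 1/5.
Dagny is living and takes 1/5.

Asgeir 1/15; Dagny 1/5; Hallvard 1/15; Jorunn 1/15; Kolbein 1/15; Magnus 1/5; Oskar 1/5; Tove 1/15; Trygve 1/15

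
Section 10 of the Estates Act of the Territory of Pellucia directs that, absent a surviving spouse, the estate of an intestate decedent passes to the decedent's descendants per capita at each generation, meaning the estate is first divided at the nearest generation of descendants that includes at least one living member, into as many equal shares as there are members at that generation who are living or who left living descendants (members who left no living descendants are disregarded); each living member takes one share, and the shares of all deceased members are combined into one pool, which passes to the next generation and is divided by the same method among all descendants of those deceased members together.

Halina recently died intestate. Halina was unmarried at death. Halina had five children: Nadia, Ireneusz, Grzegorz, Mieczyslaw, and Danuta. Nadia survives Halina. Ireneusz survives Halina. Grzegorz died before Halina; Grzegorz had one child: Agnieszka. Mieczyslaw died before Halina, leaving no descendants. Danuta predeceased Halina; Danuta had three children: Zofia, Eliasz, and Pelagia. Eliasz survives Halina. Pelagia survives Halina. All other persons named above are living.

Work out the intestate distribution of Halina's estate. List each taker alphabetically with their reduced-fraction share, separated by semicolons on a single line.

Agnieszka 1/8; Eliasz 1/8; Ireneusz 1/4; Nadia 1/4; Pelagia 1/8; Zofia 1/8

There is no surviving spouse, so the entire estate passes to Halina's descendants per capita at each generation.
At generation 1 (Nadia, Ireneusz, Grzegorz, Danuta) there are 4 shares of (1)/4 = 1/4 each.
Living: Nadia and Ireneusz — each takes 1/4.
Deceased: Grzegorz and Danuta. Their combined 1/2 is pooled and carried to generation 2.
At generation 2 (Agnieszka, Zofia, Eliasz, Pelagia) there are 4 shares of (1/2)/4 = 1/8 each.
Living: Agnieszka, Zofia, Eliasz, and Pelagia — each takes 1/8.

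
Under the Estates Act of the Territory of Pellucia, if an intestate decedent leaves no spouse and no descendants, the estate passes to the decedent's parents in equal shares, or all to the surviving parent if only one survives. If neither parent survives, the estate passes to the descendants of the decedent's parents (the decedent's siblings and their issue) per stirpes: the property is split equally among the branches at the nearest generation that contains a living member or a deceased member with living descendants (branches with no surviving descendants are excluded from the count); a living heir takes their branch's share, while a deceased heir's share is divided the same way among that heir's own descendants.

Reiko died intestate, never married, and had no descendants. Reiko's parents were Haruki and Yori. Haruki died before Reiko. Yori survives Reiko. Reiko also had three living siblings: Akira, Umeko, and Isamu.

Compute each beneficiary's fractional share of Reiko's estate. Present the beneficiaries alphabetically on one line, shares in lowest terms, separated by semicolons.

Yori 1

Only one parent, Yori, survives, so Yori takes the entire estate. The siblings take nothing because a surviving parent has priority.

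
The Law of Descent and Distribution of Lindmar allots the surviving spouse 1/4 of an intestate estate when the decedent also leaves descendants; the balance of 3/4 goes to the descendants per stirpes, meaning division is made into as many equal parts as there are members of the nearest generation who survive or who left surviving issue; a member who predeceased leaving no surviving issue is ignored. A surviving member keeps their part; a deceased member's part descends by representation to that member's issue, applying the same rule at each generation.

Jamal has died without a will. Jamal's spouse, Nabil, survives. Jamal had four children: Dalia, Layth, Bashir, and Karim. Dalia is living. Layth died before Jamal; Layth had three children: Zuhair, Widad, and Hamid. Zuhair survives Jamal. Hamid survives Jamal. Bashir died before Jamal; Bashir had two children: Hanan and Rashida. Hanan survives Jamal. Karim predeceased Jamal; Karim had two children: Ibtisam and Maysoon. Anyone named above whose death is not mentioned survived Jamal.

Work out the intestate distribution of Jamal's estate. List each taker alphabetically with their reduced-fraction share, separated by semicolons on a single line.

Nabil, as surviving spouse, takes 1/4.
The remaining 3/4 passes to Jamal's descendants per stirpes.
The 3/4 is divided into 4 equal shares of 3/16 among Dalia, Layth, Bashir, Karim.
Dalia is living and takes 3/16.
Layth predeceased; the 3/16 allotted to Layth's branch passes to Layth's issue by representation.
The 3/16 is divided into 3 equal shares of 1/16 among Zuhair, Widad, Hamid.
Zuhair is living and takes 1/16.
Widad is living and takes 1/16.
Hamid is living and takes 1/16.
Bashir predeceased; the 3/16 allotted to Bashir's branch passes to Bashir's issue by representation.
The 3/16 is divided into 2 equal shares of 3/32 among Hanan, Rashida.
Hanan is living and takes 3/32.
Rashida is living and takes 3/32.
Karim predeceased; the 3/16 allotted to Karim's branch passes to Karim's issue by representation.
The 3/16 is divided into 2 equal shares of 3/32 among Ibtisam, Maysoon.
Ibtisam is living and takes 3/32.
Maysoon is living and takes 3/32.

Dalia 3/16; Hamid 1/16; Hanan 3/32; Ibtisam 3/32; Maysoon 3/32; Nabil 1/4; Rashida 3/32; Widad 1/16; Zuhair 1/16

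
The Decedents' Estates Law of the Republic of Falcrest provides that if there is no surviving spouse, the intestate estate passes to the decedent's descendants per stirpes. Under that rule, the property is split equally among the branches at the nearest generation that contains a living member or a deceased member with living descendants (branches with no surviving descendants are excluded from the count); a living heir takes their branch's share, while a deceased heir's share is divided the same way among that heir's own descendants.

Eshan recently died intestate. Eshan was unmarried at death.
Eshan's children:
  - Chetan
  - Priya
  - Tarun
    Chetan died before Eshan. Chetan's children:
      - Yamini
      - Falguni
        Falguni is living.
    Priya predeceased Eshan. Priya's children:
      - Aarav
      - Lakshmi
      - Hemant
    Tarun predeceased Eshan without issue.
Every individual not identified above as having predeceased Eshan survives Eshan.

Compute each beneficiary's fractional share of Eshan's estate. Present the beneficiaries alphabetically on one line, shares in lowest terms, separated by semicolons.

There is no surviving spouse, so the entire estate passes to Eshan's descendants per stirpes.
Tarun left no surviving issue, so that branch lapses and is disregarded.
The estate is divided into 2 equal shares of 1/2 among Chetan, Priya.
Chetan predeceased; the 1/2 allotted to Chetan's branch passes to Chetan's issue by representation.
The 1/2 is divided into 2 equal shares of 1/4 among Yamini, Falguni.
Yamini is living and takes 1/4.
Falguni is living and takes 1/4.
Priya predeceased; the 1/2 allotted to Priya's branch passes to Priya's issue by representation.
The 1/2 is divided into 3 equal shares of 1/6 among Aarav, Lakshmi, Hemant.
Aarav is living and takes 1/6.
Lakshmi is living and takes 1/6.
Hemant is living and takes 1/6.

Aarav 1/6; Falguni 1/4; Hemant 1/6; Lakshmi 1/6; Yamini 1/4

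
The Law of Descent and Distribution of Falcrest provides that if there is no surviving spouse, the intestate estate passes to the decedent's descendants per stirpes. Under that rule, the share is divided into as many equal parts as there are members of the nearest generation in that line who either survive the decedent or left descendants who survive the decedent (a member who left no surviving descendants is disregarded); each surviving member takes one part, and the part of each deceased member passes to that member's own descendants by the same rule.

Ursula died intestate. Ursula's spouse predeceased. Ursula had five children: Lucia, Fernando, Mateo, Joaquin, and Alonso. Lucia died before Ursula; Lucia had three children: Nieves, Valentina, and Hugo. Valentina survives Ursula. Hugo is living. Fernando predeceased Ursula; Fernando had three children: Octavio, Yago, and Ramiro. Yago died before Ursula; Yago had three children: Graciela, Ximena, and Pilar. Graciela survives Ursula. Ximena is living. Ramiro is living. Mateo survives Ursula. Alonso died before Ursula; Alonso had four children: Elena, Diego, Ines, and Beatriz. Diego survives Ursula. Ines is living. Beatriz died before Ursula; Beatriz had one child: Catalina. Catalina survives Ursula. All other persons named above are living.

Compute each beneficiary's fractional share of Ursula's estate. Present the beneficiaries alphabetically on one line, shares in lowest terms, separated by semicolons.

There is no surviving spouse, so the entire estate passes to Ursula's descendants per stirpes.
The estate is divided into 5 equal shares of 1/5 among Lucia, Fernando, Mateo, Joaquin, Alonso.
Lucia predeceased; the 1/5 allotted to Lucia's branch passes to Lucia's issue by representation.
The 1/5 is divided into 3 equal shares of 1/15 among Nieves, Valentina, Hugo.
Nieves is living and takes 1/15.
Valentina is living and takes 1/15.
Hugo is living and takes 1/15.
Fernando predeceased; the 1/5 allotted to Fernando's branch passes to Fernando's issue by representation.
The 1/5 is divided into 3 equal shares of 1/15 among Octavio, Yago, Ramiro.
Octavio is living and takes 1/15.
Yago predeceased; the 1/15 allotted to Yago's branch passes to Yago's issue by representation.
The 1/15 is divided into 3 equal shares of 1/45 among Graciela, Ximena, Pilar.
Graciela is living and takes 1/45.
Ximena is living and takes 1/45.
Pilar is living and takes 1/45.
Ramiro is living and takes 1/15.
Mateo is living and takes 1/5.
Joaquin is living and takes 1/5.
Alonso predeceased; the 1/5 allotted to Alonso's branch passes to Alonso's issue by representation.
The 1/5 is divided into 4 equal shares of 1/20 among Elena, Diego, Ines, Beatriz.
Elena is living and takes 1/20.
Diego is living and takes 1/20.
Ines is living and takes 1/20.
Beatriz predeceased; the 1/20 allotted to Beatriz's branch passes to Beatriz's issue by representation.
Catalina is the sole taker at this level and receives the full 1/20.

Catalina 1/20; Diego 1/20; Elena 1/20; Graciela 1/45; Hugo 1/15; Ines 1/20; Joaquin 1/5; Mateo 1/5; Nieves 1/15; Octavio 1/15; Pilar 1/45; Ramiro 1/15; Valentina 1/15; Ximena 1/45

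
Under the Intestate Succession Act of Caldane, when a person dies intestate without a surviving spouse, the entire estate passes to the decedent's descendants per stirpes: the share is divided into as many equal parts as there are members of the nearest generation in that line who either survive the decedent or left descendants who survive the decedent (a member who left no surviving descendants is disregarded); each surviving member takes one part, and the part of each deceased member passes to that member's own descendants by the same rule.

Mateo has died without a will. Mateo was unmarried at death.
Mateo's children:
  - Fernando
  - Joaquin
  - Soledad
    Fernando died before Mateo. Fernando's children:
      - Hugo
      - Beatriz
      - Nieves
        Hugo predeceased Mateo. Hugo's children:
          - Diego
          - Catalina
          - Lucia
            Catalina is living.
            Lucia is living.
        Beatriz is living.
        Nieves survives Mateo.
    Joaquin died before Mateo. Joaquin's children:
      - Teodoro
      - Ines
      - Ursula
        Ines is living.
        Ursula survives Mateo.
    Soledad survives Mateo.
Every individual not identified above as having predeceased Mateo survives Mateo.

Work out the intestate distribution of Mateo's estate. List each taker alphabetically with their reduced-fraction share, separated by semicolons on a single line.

There is no surviving spouse, so the entire estate passes to Mateo's descendants per stirpes.
The estate is divided into 3 equal shares of 1/3 among Fernando, Joaquin, Soledad.
Fernando predeceased; the 1/3 allotted to Fernando's branch passes to Fernando's issue by representation.
The 1/3 is divided into 3 equal shares of 1/9 among Hugo, Beatriz, Nieves.
Hugo predeceased; the 1/9 allotted to Hugo's branch passes to Hugo's issue by representation.
The 1/9 is divided into 3 equal shares of 1/27 among Diego, Catalina, Lucia.
Diego is living and takes 1/27.
Catalina is living and takes 1/27.
Lucia is living and takes 1/27.
Beatriz is living and takes 1/9.
Nieves is living and takes 1/9.
Joaquin predeceased; the 1/3 allotted to Joaquin's branch passes to Joaquin's issue by representation.
The 1/3 is divided into 3 equal shares of 1/9 among Teodoro, Ines, Ursula.
Teodoro is living and takes 1/9.
Ines is living and takes 1/9.
Ursula is living and takes 1/9.
Soledad is living and takes 1/3.

Beatriz 1/9; Catalina 1/27; Diego 1/27; Ines 1/9; Lucia 1/27; Nieves 1/9; Soledad 1/3; Teodoro 1/9; Ursula 1/9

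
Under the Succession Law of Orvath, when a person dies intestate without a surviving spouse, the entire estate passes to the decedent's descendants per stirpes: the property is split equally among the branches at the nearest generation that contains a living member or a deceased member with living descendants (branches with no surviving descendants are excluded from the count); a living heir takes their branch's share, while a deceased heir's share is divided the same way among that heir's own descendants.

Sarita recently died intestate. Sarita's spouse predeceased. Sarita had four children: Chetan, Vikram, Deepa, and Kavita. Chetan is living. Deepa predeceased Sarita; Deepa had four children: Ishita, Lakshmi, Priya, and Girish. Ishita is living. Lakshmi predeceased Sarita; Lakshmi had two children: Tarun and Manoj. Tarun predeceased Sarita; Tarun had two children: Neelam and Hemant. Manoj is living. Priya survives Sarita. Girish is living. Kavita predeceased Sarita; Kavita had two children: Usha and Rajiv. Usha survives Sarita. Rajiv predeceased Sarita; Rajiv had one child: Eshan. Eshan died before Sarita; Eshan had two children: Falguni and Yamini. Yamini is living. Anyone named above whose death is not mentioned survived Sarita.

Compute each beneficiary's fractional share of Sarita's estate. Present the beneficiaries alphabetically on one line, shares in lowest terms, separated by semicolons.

Chetan 1/4; Falguni 1/16; Girish 1/16; Hemant 1/64; Ishita 1/16; Manoj 1/32; Neelam 1/64; Priya 1/16; Usha 1/8; Vikram 1/4; Yamini 1/16

There is no surviving spouse, so the entire estate passes to Sarita's descendants per stirpes.
The estate is divided into 4 equal shares of 1/4 among Chetan, Vikram, Deepa, Kavita.
Chetan is living and takes 1/4.
Vikram is living and takes 1/4.
Deepa predeceased; the 1/4 allotted to Deepa's branch passes to Deepa's issue by representation.
The 1/4 is divided into 4 equal shares of 1/16 among Ishita, Lakshmi, Priya, Girish.
Ishita is living and takes 1/16.
Lakshmi predeceased; the 1/16 allotted to Lakshmi's branch passes to Lakshmi's issue by representation.
The 1/16 is divided into 2 equal shares of 1/32 among Tarun, Manoj.
Tarun predeceased; the 1/32 allotted to Tarun's branch passes to Tarun's issue by representation.
The 1/32 is divided into 2 equal shares of 1/64 among Neelam, Hemant.
Neelam is living and takes 1/64.
Hemant is living and takes 1/64.
Manoj is living and takes 1/32.
Priya is living and takes 1/16.
Girish is living and takes 1/16.
Kavita predeceased; the 1/4 allotted to Kavita's branch passes to Kavita's issue by representation.
The 1/4 is divided into 2 equal shares of 1/8 among Usha, Rajiv.
Usha is living and takes 1/8.
Rajiv predeceased; the 1/8 allotted to Rajiv's branch passes to Rajiv's issue by representation.
Eshan's line is the sole branch at this level, so the full 1/8 passes to Eshan's issue by representation.
The 1/8 is divided into 2 equal shares of 1/16 among Falguni, Yamini.
Falguni is living and takes 1/16.
Yamini is living and takes 1/16.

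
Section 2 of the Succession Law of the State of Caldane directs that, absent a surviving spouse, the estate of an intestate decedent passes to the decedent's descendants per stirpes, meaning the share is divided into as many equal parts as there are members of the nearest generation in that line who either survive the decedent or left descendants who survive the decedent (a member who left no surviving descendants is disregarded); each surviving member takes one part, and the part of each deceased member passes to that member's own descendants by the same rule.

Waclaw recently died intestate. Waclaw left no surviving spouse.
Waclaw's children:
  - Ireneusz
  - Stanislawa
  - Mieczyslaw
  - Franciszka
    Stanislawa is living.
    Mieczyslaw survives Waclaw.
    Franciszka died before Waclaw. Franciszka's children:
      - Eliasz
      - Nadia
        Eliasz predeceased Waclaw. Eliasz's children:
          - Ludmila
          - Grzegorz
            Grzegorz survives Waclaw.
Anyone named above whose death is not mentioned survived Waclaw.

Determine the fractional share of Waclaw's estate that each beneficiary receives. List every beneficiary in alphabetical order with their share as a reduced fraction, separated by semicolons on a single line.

There is no surviving spouse, so the entire estate passes to Waclaw's descendants per stirpes.
The estate is divided into 4 equal shares of 1/4 among Ireneusz, Stanislawa, Mieczyslaw, Franciszka.
Ireneusz is living and takes 1/4.
Stanislawa is living and takes 1/4.
Mieczyslaw is living and takes 1/4.
Franciszka predeceased; the 1/4 allotted to Franciszka's branch passes to Franciszka's issue by representation.
The 1/4 is divided into 2 equal shares of 1/8 among Eliasz, Nadia.
Eliasz predeceased; the 1/8 allotted to Eliasz's branch passes to Eliasz's issue by representation.
The 1/8 is divided into 2 equal shares of 1/16 among Ludmila, Grzegorz.
Ludmila is living and takes 1/16.
Grzegorz is living and takes 1/16.
Nadia is living and takes 1/8.

Grzegorz 1/16; Ireneusz 1/4; Ludmila 1/16; Mieczyslaw 1/4; Nadia 1/8; Stanislawa 1/4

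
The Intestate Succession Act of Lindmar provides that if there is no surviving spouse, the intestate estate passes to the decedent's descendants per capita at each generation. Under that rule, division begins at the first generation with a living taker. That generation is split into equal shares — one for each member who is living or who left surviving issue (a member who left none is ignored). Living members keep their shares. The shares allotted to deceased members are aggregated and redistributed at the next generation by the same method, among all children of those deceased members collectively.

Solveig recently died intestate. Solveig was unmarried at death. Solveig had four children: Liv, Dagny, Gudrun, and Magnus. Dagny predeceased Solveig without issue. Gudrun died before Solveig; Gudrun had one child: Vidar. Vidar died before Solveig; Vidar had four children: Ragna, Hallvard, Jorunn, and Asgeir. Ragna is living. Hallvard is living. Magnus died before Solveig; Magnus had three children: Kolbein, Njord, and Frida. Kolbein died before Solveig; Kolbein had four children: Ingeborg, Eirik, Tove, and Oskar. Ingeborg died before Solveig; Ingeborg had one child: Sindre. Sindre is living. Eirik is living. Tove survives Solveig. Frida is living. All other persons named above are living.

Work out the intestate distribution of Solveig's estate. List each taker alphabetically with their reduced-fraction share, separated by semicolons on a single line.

Asgeir 1/24; Eirik 1/24; Frida 1/6; Hallvard 1/24; Jorunn 1/24; Liv 1/3; Njord 1/6; Oskar 1/24; Ragna 1/24; Sindre 1/24; Tove 1/24

There is no surviving spouse, so the entire estate passes to Solveig's descendants per capita at each generation.
At generation 1 (Liv, Gudrun, Magnus) there are 3 shares of (1)/3 = 1/3 each.
Living: Liv — each takes 1/3.
Deceased: Gudrun and Magnus. Their combined 2/3 is pooled and carried to generation 2.
At generation 2 (Vidar, Kolbein, Njord, Frida) there are 4 shares of (2/3)/4 = 1/6 each.
Living: Njord and Frida — each takes 1/6.
Deceased: Vidar and Kolbein. Their combined 1/3 is pooled and carried to generation 3.
At generation 3 (Ragna, Hallvard, Jorunn, Asgeir, Ingeborg, Eirik, Tove, Oskar) there are 8 shares of (1/3)/8 = 1/24 each.
Living: Ragna, Hallvard, Jorunn, Asgeir, Eirik, Tove, and Oskar — each takes 1/24.
Deceased: Ingeborg. That 1/24 share is carried to generation 4.
At generation 4 (Sindre) there are 1 shares of (1/24)/1 = 1/24 each.
Living: Sindre — each takes 1/24.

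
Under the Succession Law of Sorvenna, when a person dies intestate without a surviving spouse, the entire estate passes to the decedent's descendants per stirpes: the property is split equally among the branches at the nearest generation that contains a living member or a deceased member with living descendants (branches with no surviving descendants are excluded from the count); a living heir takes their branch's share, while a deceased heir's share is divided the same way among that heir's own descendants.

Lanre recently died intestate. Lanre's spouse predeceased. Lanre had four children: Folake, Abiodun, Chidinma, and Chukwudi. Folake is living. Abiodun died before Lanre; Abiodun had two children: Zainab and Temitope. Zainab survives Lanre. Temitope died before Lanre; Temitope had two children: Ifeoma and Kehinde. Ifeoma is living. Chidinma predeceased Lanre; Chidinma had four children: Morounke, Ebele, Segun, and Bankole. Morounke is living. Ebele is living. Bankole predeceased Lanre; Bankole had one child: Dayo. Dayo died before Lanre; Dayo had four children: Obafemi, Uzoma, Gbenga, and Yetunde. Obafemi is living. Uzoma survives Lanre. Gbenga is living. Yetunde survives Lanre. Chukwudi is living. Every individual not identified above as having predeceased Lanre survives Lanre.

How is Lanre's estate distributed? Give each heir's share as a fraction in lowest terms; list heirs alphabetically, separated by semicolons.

Chukwudi 1/4; Ebele 1/16; Folake 1/4; Gbenga 1/64; Ifeoma 1/16; Kehinde 1/16; Morounke 1/16; Obafemi 1/64; Segun 1/16; Uzoma 1/64; Yetunde 1/64; Zainab 1/8

There is no surviving spouse, so the entire estate passes to Lanre's descendants per stirpes.
The estate is divided into 4 equal shares of 1/4 among Folake, Abiodun, Chidinma, Chukwudi.
Folake is living and takes 1/4.
Abiodun predeceased; the 1/4 allotted to Abiodun's branch passes to Abiodun's issue by representation.
The 1/4 is divided into 2 equal shares of 1/8 among Zainab, Temitope.
Zainab is living and takes 1/8.
Temitope predeceased; the 1/8 allotted to Temitope's branch passes to Temitope's issue by representation.
The 1/8 is divided into 2 equal shares of 1/16 among Ifeoma, Kehinde.
Ifeoma is living and takes 1/16.
Kehinde is living and takes 1/16.
Chidinma predeceased; the 1/4 allotted to Chidinma's branch passes to Chidinma's issue by representation.
The 1/4 is divided into 4 equal shares of 1/16 among Morounke, Ebele, Segun, Bankole.
Morounke is living and takes 1/16.
Ebele is living and takes 1/16.
Segun is living and takes 1/16.
Bankole predeceased; the 1/16 allotted to Bankole's branch passes to Bankole's issue by representation.
Dayo's line is the sole branch at this level, so the full 1/16 passes to Dayo's issue by representation.
The 1/16 is divided into 4 equal shares of 1/64 among Obafemi, Uzoma, Gbenga, Yetunde.
Obafemi is living and takes 1/64.
Uzoma is living and takes 1/64.
Gbenga is living and takes 1/64.
Yetunde is living and takes 1/64.
Chukwudi is living and takes 1/4.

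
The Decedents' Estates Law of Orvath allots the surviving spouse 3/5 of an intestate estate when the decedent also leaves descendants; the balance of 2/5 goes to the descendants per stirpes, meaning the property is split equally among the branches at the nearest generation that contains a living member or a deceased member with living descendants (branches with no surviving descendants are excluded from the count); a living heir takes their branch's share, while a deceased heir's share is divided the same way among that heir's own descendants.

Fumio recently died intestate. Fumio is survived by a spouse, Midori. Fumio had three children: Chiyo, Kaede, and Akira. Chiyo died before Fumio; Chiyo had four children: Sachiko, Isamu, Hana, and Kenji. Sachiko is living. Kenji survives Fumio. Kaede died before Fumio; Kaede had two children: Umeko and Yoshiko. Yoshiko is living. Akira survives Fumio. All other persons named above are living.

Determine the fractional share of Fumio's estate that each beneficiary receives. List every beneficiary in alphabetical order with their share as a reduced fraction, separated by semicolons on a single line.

Midori, as surviving spouse, takes 3/5.
The remaining 2/5 passes to Fumio's descendants per stirpes.
The 2/5 is divided into 3 equal shares of 2/15 among Chiyo, Kaede, Akira.
Chiyo predeceased; the 2/15 allotted to Chiyo's branch passes to Chiyo's issue by representation.
The 2/15 is divided into 4 equal shares of 1/30 among Sachiko, Isamu, Hana, Kenji.
Sachiko is living and takes 1/30.
Isamu is living and takes 1/30.
Hana is living and takes 1/30.
Kenji is living and takes 1/30.
Kaede predeceased; the 2/15 allotted to Kaede's branch passes to Kaede's issue by representation.
The 2/15 is divided into 2 equal shares of 1/15 among Umeko, Yoshiko.
Umeko is living and takes 1/15.
Yoshiko is living and takes 1/15.
Akira is living and takes 2/15.

Akira 2/15; Hana 1/30; Isamu 1/30; Kenji 1/30; Midori 3/5; Sachiko 1/30; Umeko 1/15; Yoshiko 1/15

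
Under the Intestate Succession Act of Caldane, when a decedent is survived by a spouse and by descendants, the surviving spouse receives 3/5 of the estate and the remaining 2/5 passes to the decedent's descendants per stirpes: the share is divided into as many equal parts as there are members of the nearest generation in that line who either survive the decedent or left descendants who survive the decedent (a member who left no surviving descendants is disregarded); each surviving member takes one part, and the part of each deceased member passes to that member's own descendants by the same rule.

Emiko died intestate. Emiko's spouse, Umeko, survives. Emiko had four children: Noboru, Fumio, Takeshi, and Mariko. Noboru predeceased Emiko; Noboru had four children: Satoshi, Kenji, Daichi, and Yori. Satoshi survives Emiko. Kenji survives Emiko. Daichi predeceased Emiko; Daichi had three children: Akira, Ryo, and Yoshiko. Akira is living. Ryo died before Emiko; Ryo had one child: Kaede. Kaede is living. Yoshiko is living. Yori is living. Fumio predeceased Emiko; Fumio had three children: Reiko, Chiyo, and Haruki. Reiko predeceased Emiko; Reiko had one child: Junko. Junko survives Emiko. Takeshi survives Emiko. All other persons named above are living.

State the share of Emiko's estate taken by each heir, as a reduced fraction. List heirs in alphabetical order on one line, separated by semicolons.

Akira 1/120; Chiyo 1/30; Haruki 1/30; Junko 1/30; Kaede 1/120; Kenji 1/40; Mariko 1/10; Satoshi 1/40; Takeshi 1/10; Umeko 3/5; Yori 1/40; Yoshiko 1/120

Umeko, as surviving spouse, takes 3/5.
The remaining 2/5 passes to Emiko's descendants per stirpes.
The 2/5 is divided into 4 equal shares of 1/10 among Noboru, Fumio, Takeshi, Mariko.
Noboru predeceased; the 1/10 allotted to Noboru's branch passes to Noboru's issue by representation.
The 1/10 is divided into 4 equal shares of 1/40 among Satoshi, Kenji, Daichi, Yori.
Satoshi is living and takes 1/40.
Kenji is living and takes 1/40.
Daichi predeceased; the 1/40 allotted to Daichi's branch passes to Daichi's issue by representation.
The 1/40 is divided into 3 equal shares of 1/120 among Akira, Ryo, Yoshiko.
Akira is living and takes 1/120.
Ryo predeceased; the 1/120 allotted to Ryo's branch passes to Ryo's issue by representation.
Kaede is the sole taker at this level and receives the full 1/120.
Yoshiko is living and takes 1/120.
Yori is living and takes 1/40.
Fumio predeceased; the 1/10 allotted to Fumio's branch passes to Fumio's issue by representation.
The 1/10 is divided into 3 equal shares of 1/30 among Reiko, Chiyo, Haruki.
Reiko predeceased; the 1/30 allotted to Reiko's branch passes to Reiko's issue by representation.
Junko is the sole taker at this level and receives the full 1/30.
Chiyo is living and takes 1/30.
Haruki is living and takes 1/30.
Takeshi is living and takes 1/10.
Mariko is living and takes 1/10.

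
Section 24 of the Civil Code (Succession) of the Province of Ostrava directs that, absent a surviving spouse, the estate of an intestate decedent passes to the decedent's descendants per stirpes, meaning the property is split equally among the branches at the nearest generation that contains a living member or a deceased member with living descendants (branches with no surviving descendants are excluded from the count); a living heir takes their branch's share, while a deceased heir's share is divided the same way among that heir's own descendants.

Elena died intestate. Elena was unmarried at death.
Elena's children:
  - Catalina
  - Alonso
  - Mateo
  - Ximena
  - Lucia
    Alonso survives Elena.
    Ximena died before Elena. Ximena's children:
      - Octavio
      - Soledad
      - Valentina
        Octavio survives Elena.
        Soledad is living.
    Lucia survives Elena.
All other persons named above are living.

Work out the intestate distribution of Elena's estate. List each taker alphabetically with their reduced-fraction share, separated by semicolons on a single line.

Alonso 1/5; Catalina 1/5; Lucia 1/5; Mateo 1/5; Octavio 1/15; Soledad 1/15; Valentina 1/15

There is no surviving spouse, so the entire estate passes to Elena's descendants per stirpes.
The estate is divided into 5 equal shares of 1/5 among Catalina, Alonso, Mateo, Ximena, Lucia.
Catalina is living and takes 1/5.
Alonso is living and takes 1/5.
Mateo is living and takes 1/5.
Ximena predeceased; the 1/5 allotted to Ximena's branch passes to Ximena's issue by representation.
The 1/5 is divided into 3 equal shares of 1/15 among Octavio, Soledad, Valentina.
Octavio is living and takes 1/15.
Soledad is living and takes 1/15.
Valentina is living and takes 1/15.
Lucia is living and takes 1/5.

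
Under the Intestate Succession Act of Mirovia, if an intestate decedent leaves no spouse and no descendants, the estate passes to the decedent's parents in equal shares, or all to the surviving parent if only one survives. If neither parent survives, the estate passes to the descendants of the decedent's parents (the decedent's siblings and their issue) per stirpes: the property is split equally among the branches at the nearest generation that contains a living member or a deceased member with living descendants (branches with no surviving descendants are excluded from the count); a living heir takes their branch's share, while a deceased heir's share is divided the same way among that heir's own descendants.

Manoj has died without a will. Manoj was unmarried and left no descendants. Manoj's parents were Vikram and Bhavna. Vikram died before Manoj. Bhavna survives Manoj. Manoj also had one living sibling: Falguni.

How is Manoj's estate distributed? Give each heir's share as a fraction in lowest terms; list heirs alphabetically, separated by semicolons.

Only one parent, Bhavna, survives, so Bhavna takes the entire estate. The siblings take nothing because a surviving parent has priority.

Bhavna 1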